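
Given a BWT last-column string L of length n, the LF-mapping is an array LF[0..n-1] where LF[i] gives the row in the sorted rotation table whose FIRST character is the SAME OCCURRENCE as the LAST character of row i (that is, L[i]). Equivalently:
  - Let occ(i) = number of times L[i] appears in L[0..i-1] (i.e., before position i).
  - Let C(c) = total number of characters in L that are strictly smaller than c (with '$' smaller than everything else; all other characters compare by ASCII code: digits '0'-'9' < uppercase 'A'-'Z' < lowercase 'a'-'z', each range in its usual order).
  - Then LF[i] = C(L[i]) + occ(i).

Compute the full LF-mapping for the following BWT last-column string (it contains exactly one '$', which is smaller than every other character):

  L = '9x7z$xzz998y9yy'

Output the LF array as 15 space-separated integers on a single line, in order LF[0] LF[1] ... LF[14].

Char counts: '$':1, '7':1, '8':1, '9':4, 'x':2, 'y':3, 'z':3
C (first-col start): C('$')=0, C('7')=1, C('8')=2, C('9')=3, C('x')=7, C('y')=9, C('z')=12
L[0]='9': occ=0, LF[0]=C('9')+0=3+0=3
L[1]='x': occ=0, LF[1]=C('x')+0=7+0=7
L[2]='7': occ=0, LF[2]=C('7')+0=1+0=1
L[3]='z': occ=0, LF[3]=C('z')+0=12+0=12
L[4]='$': occ=0, LF[4]=C('$')+0=0+0=0
L[5]='x': occ=1, LF[5]=C('x')+1=7+1=8
L[6]='z': occ=1, LF[6]=C('z')+1=12+1=13
L[7]='z': occ=2, LF[7]=C('z')+2=12+2=14
L[8]='9': occ=1, LF[8]=C('9')+1=3+1=4
L[9]='9': occ=2, LF[9]=C('9')+2=3+2=5
L[10]='8': occ=0, LF[10]=C('8')+0=2+0=2
L[11]='y': occ=0, LF[11]=C('y')+0=9+0=9
L[12]='9': occ=3, LF[12]=C('9')+3=3+3=6
L[13]='y': occ=1, LF[13]=C('y')+1=9+1=10
L[14]='y': occ=2, LF[14]=C('y')+2=9+2=11

Answer: 3 7 1 12 0 8 13 14 4 5 2 9 6 10 11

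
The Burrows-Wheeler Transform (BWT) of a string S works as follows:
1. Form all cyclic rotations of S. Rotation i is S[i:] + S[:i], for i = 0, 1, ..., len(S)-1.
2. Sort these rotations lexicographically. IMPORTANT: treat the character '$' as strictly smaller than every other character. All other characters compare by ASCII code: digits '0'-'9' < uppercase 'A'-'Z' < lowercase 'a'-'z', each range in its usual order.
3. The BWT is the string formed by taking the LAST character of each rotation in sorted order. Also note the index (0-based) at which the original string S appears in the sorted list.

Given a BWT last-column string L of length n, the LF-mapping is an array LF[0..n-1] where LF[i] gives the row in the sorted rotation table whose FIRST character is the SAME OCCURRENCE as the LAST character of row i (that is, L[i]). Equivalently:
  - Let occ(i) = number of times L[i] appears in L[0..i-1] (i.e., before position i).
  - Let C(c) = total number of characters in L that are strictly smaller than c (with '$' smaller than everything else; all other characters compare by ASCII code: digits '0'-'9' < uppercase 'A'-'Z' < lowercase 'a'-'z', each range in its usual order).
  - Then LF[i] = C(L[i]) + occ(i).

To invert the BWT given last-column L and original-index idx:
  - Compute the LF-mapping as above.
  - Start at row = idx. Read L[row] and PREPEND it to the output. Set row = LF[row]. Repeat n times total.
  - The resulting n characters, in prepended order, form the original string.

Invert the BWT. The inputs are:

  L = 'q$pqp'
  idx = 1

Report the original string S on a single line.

Answer: ppqq$

Derivation:
LF mapping: 3 0 1 4 2
Walk LF starting at row 1, prepending L[row]:
  step 1: row=1, L[1]='$', prepend. Next row=LF[1]=0
  step 2: row=0, L[0]='q', prepend. Next row=LF[0]=3
  step 3: row=3, L[3]='q', prepend. Next row=LF[3]=4
  step 4: row=4, L[4]='p', prepend. Next row=LF[4]=2
  step 5: row=2, L[2]='p', prepend. Next row=LF[2]=1
Reversed output: ppqq$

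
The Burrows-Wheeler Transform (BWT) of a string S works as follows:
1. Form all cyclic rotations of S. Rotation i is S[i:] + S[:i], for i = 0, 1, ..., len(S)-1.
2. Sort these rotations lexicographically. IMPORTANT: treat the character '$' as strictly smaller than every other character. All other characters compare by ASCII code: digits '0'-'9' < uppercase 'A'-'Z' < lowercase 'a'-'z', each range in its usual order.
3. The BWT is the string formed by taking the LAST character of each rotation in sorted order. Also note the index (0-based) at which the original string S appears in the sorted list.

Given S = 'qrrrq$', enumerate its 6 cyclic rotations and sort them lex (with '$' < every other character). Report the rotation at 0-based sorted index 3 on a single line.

Answer: rq$qrr

Derivation:
All 6 rotations (rotation i = S[i:]+S[:i]):
  rot[0] = qrrrq$
  rot[1] = rrrq$q
  rot[2] = rrq$qr
  rot[3] = rq$qrr
  rot[4] = q$qrrr
  rot[5] = $qrrrq
Sorted (with $ < everything):
  sorted[0] = $qrrrq
  sorted[1] = q$qrrr
  sorted[2] = qrrrq$
  sorted[3] = rq$qrr
  sorted[4] = rrq$qr
  sorted[5] = rrrq$q
sorted[3] = rq$qrr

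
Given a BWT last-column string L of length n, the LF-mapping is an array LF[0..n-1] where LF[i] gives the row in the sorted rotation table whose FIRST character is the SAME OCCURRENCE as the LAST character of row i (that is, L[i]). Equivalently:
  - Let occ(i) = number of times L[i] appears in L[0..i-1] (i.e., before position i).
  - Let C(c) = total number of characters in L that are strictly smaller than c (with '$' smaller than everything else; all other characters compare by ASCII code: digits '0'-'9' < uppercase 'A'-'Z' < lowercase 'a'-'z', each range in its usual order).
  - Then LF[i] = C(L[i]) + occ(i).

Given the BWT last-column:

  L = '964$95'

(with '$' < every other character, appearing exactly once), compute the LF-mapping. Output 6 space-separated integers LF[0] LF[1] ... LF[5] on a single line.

Char counts: '$':1, '4':1, '5':1, '6':1, '9':2
C (first-col start): C('$')=0, C('4')=1, C('5')=2, C('6')=3, C('9')=4
L[0]='9': occ=0, LF[0]=C('9')+0=4+0=4
L[1]='6': occ=0, LF[1]=C('6')+0=3+0=3
L[2]='4': occ=0, LF[2]=C('4')+0=1+0=1
L[3]='$': occ=0, LF[3]=C('$')+0=0+0=0
L[4]='9': occ=1, LF[4]=C('9')+1=4+1=5
L[5]='5': occ=0, LF[5]=C('5')+0=2+0=2

Answer: 4 3 1 0 5 2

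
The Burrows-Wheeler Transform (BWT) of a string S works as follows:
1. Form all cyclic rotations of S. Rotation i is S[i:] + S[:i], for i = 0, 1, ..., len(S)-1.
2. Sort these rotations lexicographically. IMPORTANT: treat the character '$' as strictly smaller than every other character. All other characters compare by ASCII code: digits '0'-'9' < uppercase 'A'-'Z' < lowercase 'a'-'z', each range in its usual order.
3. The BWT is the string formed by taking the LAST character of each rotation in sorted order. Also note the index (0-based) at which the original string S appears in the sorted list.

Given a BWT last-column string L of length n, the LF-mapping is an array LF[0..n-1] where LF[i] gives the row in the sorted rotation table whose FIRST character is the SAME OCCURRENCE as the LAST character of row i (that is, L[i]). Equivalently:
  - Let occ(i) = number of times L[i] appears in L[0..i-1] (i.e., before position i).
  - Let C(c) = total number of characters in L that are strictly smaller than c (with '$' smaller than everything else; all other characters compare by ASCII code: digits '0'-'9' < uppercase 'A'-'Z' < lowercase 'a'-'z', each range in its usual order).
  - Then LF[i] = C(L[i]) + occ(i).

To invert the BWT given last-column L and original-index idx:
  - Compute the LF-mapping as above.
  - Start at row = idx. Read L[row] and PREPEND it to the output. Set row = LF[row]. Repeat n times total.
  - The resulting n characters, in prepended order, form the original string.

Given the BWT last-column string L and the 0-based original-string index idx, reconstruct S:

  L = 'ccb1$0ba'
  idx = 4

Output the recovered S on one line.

LF mapping: 6 7 4 2 0 1 5 3
Walk LF starting at row 4, prepending L[row]:
  step 1: row=4, L[4]='$', prepend. Next row=LF[4]=0
  step 2: row=0, L[0]='c', prepend. Next row=LF[0]=6
  step 3: row=6, L[6]='b', prepend. Next row=LF[6]=5
  step 4: row=5, L[5]='0', prepend. Next row=LF[5]=1
  step 5: row=1, L[1]='c', prepend. Next row=LF[1]=7
  step 6: row=7, L[7]='a', prepend. Next row=LF[7]=3
  step 7: row=3, L[3]='1', prepend. Next row=LF[3]=2
  step 8: row=2, L[2]='b', prepend. Next row=LF[2]=4
Reversed output: b1ac0bc$

Answer: b1ac0bc$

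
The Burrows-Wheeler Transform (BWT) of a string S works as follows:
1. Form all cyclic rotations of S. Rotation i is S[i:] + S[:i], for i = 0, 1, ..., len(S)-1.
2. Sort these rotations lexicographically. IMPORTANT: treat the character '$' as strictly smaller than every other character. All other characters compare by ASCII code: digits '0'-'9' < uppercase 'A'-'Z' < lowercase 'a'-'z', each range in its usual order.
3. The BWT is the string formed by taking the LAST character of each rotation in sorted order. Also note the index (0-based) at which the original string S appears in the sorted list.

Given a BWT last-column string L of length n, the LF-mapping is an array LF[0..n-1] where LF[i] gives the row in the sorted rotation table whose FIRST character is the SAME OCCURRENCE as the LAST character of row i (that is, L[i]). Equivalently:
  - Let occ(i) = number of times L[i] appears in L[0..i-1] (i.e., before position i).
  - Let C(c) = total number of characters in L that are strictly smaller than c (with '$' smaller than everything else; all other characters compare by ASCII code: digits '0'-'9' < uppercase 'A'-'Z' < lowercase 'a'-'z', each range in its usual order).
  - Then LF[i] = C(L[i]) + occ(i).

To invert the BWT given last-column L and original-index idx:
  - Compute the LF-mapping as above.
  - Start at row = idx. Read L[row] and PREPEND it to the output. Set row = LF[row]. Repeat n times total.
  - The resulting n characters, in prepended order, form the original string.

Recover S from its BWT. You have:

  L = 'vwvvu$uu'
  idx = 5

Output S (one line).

LF mapping: 4 7 5 6 1 0 2 3
Walk LF starting at row 5, prepending L[row]:
  step 1: row=5, L[5]='$', prepend. Next row=LF[5]=0
  step 2: row=0, L[0]='v', prepend. Next row=LF[0]=4
  step 3: row=4, L[4]='u', prepend. Next row=LF[4]=1
  step 4: row=1, L[1]='w', prepend. Next row=LF[1]=7
  step 5: row=7, L[7]='u', prepend. Next row=LF[7]=3
  step 6: row=3, L[3]='v', prepend. Next row=LF[3]=6
  step 7: row=6, L[6]='u', prepend. Next row=LF[6]=2
  step 8: row=2, L[2]='v', prepend. Next row=LF[2]=5
Reversed output: vuvuwuv$

Answer: vuvuwuv$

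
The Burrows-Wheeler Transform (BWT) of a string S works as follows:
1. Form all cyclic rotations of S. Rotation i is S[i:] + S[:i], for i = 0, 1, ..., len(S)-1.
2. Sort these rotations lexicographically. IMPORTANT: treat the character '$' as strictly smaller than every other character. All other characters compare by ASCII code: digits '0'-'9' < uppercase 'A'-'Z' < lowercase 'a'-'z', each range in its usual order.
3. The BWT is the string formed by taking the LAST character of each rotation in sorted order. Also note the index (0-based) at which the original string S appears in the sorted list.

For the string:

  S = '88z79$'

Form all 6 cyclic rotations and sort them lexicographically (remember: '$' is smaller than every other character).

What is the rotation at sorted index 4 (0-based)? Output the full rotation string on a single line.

Answer: 9$88z7

Derivation:
All 6 rotations (rotation i = S[i:]+S[:i]):
  rot[0] = 88z79$
  rot[1] = 8z79$8
  rot[2] = z79$88
  rot[3] = 79$88z
  rot[4] = 9$88z7
  rot[5] = $88z79
Sorted (with $ < everything):
  sorted[0] = $88z79
  sorted[1] = 79$88z
  sorted[2] = 88z79$
  sorted[3] = 8z79$8
  sorted[4] = 9$88z7
  sorted[5] = z79$88
sorted[4] = 9$88z7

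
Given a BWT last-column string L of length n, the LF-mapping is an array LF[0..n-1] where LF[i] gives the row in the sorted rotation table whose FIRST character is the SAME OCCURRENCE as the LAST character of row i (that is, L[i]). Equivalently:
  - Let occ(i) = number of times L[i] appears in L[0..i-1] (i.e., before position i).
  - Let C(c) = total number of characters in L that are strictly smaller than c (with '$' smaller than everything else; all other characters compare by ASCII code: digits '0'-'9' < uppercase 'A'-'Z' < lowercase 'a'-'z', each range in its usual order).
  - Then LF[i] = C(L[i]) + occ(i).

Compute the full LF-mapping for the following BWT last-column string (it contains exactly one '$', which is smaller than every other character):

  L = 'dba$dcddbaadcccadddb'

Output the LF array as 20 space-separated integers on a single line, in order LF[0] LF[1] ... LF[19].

Char counts: '$':1, 'a':4, 'b':3, 'c':4, 'd':8
C (first-col start): C('$')=0, C('a')=1, C('b')=5, C('c')=8, C('d')=12
L[0]='d': occ=0, LF[0]=C('d')+0=12+0=12
L[1]='b': occ=0, LF[1]=C('b')+0=5+0=5
L[2]='a': occ=0, LF[2]=C('a')+0=1+0=1
L[3]='$': occ=0, LF[3]=C('$')+0=0+0=0
L[4]='d': occ=1, LF[4]=C('d')+1=12+1=13
L[5]='c': occ=0, LF[5]=C('c')+0=8+0=8
L[6]='d': occ=2, LF[6]=C('d')+2=12+2=14
L[7]='d': occ=3, LF[7]=C('d')+3=12+3=15
L[8]='b': occ=1, LF[8]=C('b')+1=5+1=6
L[9]='a': occ=1, LF[9]=C('a')+1=1+1=2
L[10]='a': occ=2, LF[10]=C('a')+2=1+2=3
L[11]='d': occ=4, LF[11]=C('d')+4=12+4=16
L[12]='c': occ=1, LF[12]=C('c')+1=8+1=9
L[13]='c': occ=2, LF[13]=C('c')+2=8+2=10
L[14]='c': occ=3, LF[14]=C('c')+3=8+3=11
L[15]='a': occ=3, LF[15]=C('a')+3=1+3=4
L[16]='d': occ=5, LF[16]=C('d')+5=12+5=17
L[17]='d': occ=6, LF[17]=C('d')+6=12+6=18
L[18]='d': occ=7, LF[18]=C('d')+7=12+7=19
L[19]='b': occ=2, LF[19]=C('b')+2=5+2=7

Answer: 12 5 1 0 13 8 14 15 6 2 3 16 9 10 11 4 17 18 19 7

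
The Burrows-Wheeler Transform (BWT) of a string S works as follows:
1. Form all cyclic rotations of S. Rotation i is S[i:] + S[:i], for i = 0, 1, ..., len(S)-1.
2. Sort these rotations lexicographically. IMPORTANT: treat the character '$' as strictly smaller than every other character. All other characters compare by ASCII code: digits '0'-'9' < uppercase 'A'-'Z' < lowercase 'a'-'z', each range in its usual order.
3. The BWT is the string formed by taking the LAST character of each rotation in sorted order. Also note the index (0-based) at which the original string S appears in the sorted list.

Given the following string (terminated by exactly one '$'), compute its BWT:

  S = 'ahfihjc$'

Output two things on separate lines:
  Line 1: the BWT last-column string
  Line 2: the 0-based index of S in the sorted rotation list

All 8 rotations (rotation i = S[i:]+S[:i]):
  rot[0] = ahfihjc$
  rot[1] = hfihjc$a
  rot[2] = fihjc$ah
  rot[3] = ihjc$ahf
  rot[4] = hjc$ahfi
  rot[5] = jc$ahfih
  rot[6] = c$ahfihj
  rot[7] = $ahfihjc
Sorted (with $ < everything):
  sorted[0] = $ahfihjc  (last char: 'c')
  sorted[1] = ahfihjc$  (last char: '$')
  sorted[2] = c$ahfihj  (last char: 'j')
  sorted[3] = fihjc$ah  (last char: 'h')
  sorted[4] = hfihjc$a  (last char: 'a')
  sorted[5] = hjc$ahfi  (last char: 'i')
  sorted[6] = ihjc$ahf  (last char: 'f')
  sorted[7] = jc$ahfih  (last char: 'h')
Last column: c$jhaifh
Original string S is at sorted index 1

Answer: c$jhaifh
1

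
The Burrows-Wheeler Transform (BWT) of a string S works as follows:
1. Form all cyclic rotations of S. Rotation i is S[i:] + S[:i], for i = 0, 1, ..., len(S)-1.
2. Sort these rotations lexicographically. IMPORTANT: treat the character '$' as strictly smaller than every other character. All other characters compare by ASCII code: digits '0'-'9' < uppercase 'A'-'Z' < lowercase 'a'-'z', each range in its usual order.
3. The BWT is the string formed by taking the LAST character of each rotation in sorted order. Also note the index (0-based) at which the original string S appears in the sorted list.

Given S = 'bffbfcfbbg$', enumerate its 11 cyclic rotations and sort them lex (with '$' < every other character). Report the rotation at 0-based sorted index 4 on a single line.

All 11 rotations (rotation i = S[i:]+S[:i]):
  rot[0] = bffbfcfbbg$
  rot[1] = ffbfcfbbg$b
  rot[2] = fbfcfbbg$bf
  rot[3] = bfcfbbg$bff
  rot[4] = fcfbbg$bffb
  rot[5] = cfbbg$bffbf
  rot[6] = fbbg$bffbfc
  rot[7] = bbg$bffbfcf
  rot[8] = bg$bffbfcfb
  rot[9] = g$bffbfcfbb
  rot[10] = $bffbfcfbbg
Sorted (with $ < everything):
  sorted[0] = $bffbfcfbbg
  sorted[1] = bbg$bffbfcf
  sorted[2] = bfcfbbg$bff
  sorted[3] = bffbfcfbbg$
  sorted[4] = bg$bffbfcfb
  sorted[5] = cfbbg$bffbf
  sorted[6] = fbbg$bffbfc
  sorted[7] = fbfcfbbg$bf
  sorted[8] = fcfbbg$bffb
  sorted[9] = ffbfcfbbg$b
  sorted[10] = g$bffbfcfbb
sorted[4] = bg$bffbfcfb

Answer: bg$bffbfcfb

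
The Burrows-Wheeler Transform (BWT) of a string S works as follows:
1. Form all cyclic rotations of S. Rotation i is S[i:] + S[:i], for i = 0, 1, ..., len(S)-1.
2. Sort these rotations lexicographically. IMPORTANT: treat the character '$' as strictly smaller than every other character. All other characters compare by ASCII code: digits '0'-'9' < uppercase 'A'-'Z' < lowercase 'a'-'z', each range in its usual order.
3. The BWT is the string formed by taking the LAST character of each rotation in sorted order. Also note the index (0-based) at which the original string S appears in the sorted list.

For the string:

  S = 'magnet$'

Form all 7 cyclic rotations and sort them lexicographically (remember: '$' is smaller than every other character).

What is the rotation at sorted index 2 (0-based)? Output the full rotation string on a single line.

All 7 rotations (rotation i = S[i:]+S[:i]):
  rot[0] = magnet$
  rot[1] = agnet$m
  rot[2] = gnet$ma
  rot[3] = net$mag
  rot[4] = et$magn
  rot[5] = t$magne
  rot[6] = $magnet
Sorted (with $ < everything):
  sorted[0] = $magnet
  sorted[1] = agnet$m
  sorted[2] = et$magn
  sorted[3] = gnet$ma
  sorted[4] = magnet$
  sorted[5] = net$mag
  sorted[6] = t$magne
sorted[2] = et$magn

Answer: et$magn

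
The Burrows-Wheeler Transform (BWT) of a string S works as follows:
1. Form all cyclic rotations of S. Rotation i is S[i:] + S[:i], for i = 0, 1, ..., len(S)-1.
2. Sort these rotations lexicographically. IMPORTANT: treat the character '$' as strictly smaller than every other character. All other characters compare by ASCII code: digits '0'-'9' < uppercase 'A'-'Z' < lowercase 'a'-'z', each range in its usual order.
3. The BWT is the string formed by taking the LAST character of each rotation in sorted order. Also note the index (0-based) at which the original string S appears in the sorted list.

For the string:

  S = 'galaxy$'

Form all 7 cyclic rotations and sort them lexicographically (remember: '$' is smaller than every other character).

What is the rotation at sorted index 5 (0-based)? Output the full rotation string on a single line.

All 7 rotations (rotation i = S[i:]+S[:i]):
  rot[0] = galaxy$
  rot[1] = alaxy$g
  rot[2] = laxy$ga
  rot[3] = axy$gal
  rot[4] = xy$gala
  rot[5] = y$galax
  rot[6] = $galaxy
Sorted (with $ < everything):
  sorted[0] = $galaxy
  sorted[1] = alaxy$g
  sorted[2] = axy$gal
  sorted[3] = galaxy$
  sorted[4] = laxy$ga
  sorted[5] = xy$gala
  sorted[6] = y$galax
sorted[5] = xy$gala

Answer: xy$gala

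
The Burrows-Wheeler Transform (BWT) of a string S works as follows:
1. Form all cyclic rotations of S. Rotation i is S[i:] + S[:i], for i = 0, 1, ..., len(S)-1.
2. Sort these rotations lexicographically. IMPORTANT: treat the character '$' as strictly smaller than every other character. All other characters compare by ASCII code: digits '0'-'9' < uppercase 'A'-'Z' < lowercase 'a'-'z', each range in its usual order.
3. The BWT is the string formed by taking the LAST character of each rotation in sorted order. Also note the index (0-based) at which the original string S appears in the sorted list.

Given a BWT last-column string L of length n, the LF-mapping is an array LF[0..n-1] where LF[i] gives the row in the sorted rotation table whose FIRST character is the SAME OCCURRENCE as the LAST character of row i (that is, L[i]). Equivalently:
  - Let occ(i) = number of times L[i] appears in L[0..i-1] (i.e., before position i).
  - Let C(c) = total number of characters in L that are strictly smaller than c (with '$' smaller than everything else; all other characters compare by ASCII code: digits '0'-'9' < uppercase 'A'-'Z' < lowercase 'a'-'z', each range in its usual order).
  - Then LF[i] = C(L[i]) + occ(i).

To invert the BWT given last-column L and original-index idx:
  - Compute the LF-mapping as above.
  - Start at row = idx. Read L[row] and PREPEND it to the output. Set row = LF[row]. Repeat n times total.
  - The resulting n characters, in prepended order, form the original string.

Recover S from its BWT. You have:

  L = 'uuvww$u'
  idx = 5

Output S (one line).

LF mapping: 1 2 4 5 6 0 3
Walk LF starting at row 5, prepending L[row]:
  step 1: row=5, L[5]='$', prepend. Next row=LF[5]=0
  step 2: row=0, L[0]='u', prepend. Next row=LF[0]=1
  step 3: row=1, L[1]='u', prepend. Next row=LF[1]=2
  step 4: row=2, L[2]='v', prepend. Next row=LF[2]=4
  step 5: row=4, L[4]='w', prepend. Next row=LF[4]=6
  step 6: row=6, L[6]='u', prepend. Next row=LF[6]=3
  step 7: row=3, L[3]='w', prepend. Next row=LF[3]=5
Reversed output: wuwvuu$

Answer: wuwvuu$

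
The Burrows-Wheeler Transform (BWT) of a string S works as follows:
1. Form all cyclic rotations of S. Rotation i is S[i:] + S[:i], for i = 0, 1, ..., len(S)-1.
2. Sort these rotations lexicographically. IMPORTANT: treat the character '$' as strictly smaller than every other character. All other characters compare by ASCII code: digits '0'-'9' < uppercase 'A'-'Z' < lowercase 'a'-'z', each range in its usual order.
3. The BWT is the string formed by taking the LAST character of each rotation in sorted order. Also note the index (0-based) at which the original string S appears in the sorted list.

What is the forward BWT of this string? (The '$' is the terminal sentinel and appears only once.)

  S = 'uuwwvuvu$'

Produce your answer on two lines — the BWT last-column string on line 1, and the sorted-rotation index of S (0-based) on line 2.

Answer: uv$vuuwwu
2

Derivation:
All 9 rotations (rotation i = S[i:]+S[:i]):
  rot[0] = uuwwvuvu$
  rot[1] = uwwvuvu$u
  rot[2] = wwvuvu$uu
  rot[3] = wvuvu$uuw
  rot[4] = vuvu$uuww
  rot[5] = uvu$uuwwv
  rot[6] = vu$uuwwvu
  rot[7] = u$uuwwvuv
  rot[8] = $uuwwvuvu
Sorted (with $ < everything):
  sorted[0] = $uuwwvuvu  (last char: 'u')
  sorted[1] = u$uuwwvuv  (last char: 'v')
  sorted[2] = uuwwvuvu$  (last char: '$')
  sorted[3] = uvu$uuwwv  (last char: 'v')
  sorted[4] = uwwvuvu$u  (last char: 'u')
  sorted[5] = vu$uuwwvu  (last char: 'u')
  sorted[6] = vuvu$uuww  (last char: 'w')
  sorted[7] = wvuvu$uuw  (last char: 'w')
  sorted[8] = wwvuvu$uu  (last char: 'u')
Last column: uv$vuuwwu
Original string S is at sorted index 2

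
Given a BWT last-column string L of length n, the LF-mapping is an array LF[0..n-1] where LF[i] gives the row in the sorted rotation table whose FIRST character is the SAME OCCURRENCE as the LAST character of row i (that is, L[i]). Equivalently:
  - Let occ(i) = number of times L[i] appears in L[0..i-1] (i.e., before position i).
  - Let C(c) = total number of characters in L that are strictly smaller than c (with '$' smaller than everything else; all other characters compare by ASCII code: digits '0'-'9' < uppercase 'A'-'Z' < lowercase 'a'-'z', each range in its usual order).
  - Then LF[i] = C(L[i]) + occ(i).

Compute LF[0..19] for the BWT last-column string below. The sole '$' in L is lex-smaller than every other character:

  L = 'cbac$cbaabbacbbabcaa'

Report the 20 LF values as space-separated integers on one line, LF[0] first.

Answer: 15 8 1 16 0 17 9 2 3 10 11 4 18 12 13 5 14 19 6 7

Derivation:
Char counts: '$':1, 'a':7, 'b':7, 'c':5
C (first-col start): C('$')=0, C('a')=1, C('b')=8, C('c')=15
L[0]='c': occ=0, LF[0]=C('c')+0=15+0=15
L[1]='b': occ=0, LF[1]=C('b')+0=8+0=8
L[2]='a': occ=0, LF[2]=C('a')+0=1+0=1
L[3]='c': occ=1, LF[3]=C('c')+1=15+1=16
L[4]='$': occ=0, LF[4]=C('$')+0=0+0=0
L[5]='c': occ=2, LF[5]=C('c')+2=15+2=17
L[6]='b': occ=1, LF[6]=C('b')+1=8+1=9
L[7]='a': occ=1, LF[7]=C('a')+1=1+1=2
L[8]='a': occ=2, LF[8]=C('a')+2=1+2=3
L[9]='b': occ=2, LF[9]=C('b')+2=8+2=10
L[10]='b': occ=3, LF[10]=C('b')+3=8+3=11
L[11]='a': occ=3, LF[11]=C('a')+3=1+3=4
L[12]='c': occ=3, LF[12]=C('c')+3=15+3=18
L[13]='b': occ=4, LF[13]=C('b')+4=8+4=12
L[14]='b': occ=5, LF[14]=C('b')+5=8+5=13
L[15]='a': occ=4, LF[15]=C('a')+4=1+4=5
L[16]='b': occ=6, LF[16]=C('b')+6=8+6=14
L[17]='c': occ=4, LF[17]=C('c')+4=15+4=19
L[18]='a': occ=5, LF[18]=C('a')+5=1+5=6
L[19]='a': occ=6, LF[19]=C('a')+6=1+6=7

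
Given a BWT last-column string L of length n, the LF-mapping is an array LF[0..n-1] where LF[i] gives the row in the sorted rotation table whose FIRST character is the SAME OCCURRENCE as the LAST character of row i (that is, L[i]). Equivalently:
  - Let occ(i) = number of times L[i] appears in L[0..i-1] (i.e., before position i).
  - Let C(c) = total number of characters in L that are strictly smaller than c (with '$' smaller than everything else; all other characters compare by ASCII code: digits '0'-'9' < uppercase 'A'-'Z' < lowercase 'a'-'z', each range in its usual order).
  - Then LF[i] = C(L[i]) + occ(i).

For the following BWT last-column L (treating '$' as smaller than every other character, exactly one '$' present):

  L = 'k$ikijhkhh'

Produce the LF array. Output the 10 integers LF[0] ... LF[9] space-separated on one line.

Char counts: '$':1, 'h':3, 'i':2, 'j':1, 'k':3
C (first-col start): C('$')=0, C('h')=1, C('i')=4, C('j')=6, C('k')=7
L[0]='k': occ=0, LF[0]=C('k')+0=7+0=7
L[1]='$': occ=0, LF[1]=C('$')+0=0+0=0
L[2]='i': occ=0, LF[2]=C('i')+0=4+0=4
L[3]='k': occ=1, LF[3]=C('k')+1=7+1=8
L[4]='i': occ=1, LF[4]=C('i')+1=4+1=5
L[5]='j': occ=0, LF[5]=C('j')+0=6+0=6
L[6]='h': occ=0, LF[6]=C('h')+0=1+0=1
L[7]='k': occ=2, LF[7]=C('k')+2=7+2=9
L[8]='h': occ=1, LF[8]=C('h')+1=1+1=2
L[9]='h': occ=2, LF[9]=C('h')+2=1+2=3

Answer: 7 0 4 8 5 6 1 9 2 3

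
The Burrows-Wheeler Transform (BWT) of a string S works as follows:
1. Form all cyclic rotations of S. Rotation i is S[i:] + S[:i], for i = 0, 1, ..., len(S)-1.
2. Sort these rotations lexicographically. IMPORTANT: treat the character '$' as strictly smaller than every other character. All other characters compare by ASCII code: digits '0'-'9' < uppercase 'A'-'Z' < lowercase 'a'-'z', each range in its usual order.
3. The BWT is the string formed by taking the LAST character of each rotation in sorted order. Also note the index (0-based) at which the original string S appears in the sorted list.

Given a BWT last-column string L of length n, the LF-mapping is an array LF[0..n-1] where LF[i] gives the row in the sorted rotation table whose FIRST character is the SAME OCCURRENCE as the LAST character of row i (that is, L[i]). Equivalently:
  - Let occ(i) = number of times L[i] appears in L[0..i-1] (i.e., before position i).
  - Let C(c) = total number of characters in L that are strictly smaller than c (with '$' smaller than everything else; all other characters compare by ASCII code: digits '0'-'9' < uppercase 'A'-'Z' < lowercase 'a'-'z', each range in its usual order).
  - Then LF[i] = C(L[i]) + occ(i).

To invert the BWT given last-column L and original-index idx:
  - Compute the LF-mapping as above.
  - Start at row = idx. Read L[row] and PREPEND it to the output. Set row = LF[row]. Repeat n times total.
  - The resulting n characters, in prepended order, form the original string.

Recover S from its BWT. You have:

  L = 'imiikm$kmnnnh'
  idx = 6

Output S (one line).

Answer: kmhnnnmmkiii$

Derivation:
LF mapping: 2 7 3 4 5 8 0 6 9 10 11 12 1
Walk LF starting at row 6, prepending L[row]:
  step 1: row=6, L[6]='$', prepend. Next row=LF[6]=0
  step 2: row=0, L[0]='i', prepend. Next row=LF[0]=2
  step 3: row=2, L[2]='i', prepend. Next row=LF[2]=3
  step 4: row=3, L[3]='i', prepend. Next row=LF[3]=4
  step 5: row=4, L[4]='k', prepend. Next row=LF[4]=5
  step 6: row=5, L[5]='m', prepend. Next row=LF[5]=8
  step 7: row=8, L[8]='m', prepend. Next row=LF[8]=9
  step 8: row=9, L[9]='n', prepend. Next row=LF[9]=10
  step 9: row=10, L[10]='n', prepend. Next row=LF[10]=11
  step 10: row=11, L[11]='n', prepend. Next row=LF[11]=12
  step 11: row=12, L[12]='h', prepend. Next row=LF[12]=1
  step 12: row=1, L[1]='m', prepend. Next row=LF[1]=7
  step 13: row=7, L[7]='k', prepend. Next row=LF[7]=6
Reversed output: kmhnnnmmkiii$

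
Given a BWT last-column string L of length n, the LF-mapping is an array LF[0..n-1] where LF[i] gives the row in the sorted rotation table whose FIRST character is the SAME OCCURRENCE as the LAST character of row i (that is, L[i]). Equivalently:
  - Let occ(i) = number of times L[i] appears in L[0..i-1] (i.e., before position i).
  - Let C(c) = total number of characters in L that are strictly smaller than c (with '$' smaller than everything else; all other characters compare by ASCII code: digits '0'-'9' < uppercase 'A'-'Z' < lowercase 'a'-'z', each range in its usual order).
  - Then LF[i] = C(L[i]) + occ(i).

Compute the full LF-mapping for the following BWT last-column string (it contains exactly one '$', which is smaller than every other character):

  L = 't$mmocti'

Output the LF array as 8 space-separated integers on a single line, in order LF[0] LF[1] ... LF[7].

Char counts: '$':1, 'c':1, 'i':1, 'm':2, 'o':1, 't':2
C (first-col start): C('$')=0, C('c')=1, C('i')=2, C('m')=3, C('o')=5, C('t')=6
L[0]='t': occ=0, LF[0]=C('t')+0=6+0=6
L[1]='$': occ=0, LF[1]=C('$')+0=0+0=0
L[2]='m': occ=0, LF[2]=C('m')+0=3+0=3
L[3]='m': occ=1, LF[3]=C('m')+1=3+1=4
L[4]='o': occ=0, LF[4]=C('o')+0=5+0=5
L[5]='c': occ=0, LF[5]=C('c')+0=1+0=1
L[6]='t': occ=1, LF[6]=C('t')+1=6+1=7
L[7]='i': occ=0, LF[7]=C('i')+0=2+0=2

Answer: 6 0 3 4 5 1 7 2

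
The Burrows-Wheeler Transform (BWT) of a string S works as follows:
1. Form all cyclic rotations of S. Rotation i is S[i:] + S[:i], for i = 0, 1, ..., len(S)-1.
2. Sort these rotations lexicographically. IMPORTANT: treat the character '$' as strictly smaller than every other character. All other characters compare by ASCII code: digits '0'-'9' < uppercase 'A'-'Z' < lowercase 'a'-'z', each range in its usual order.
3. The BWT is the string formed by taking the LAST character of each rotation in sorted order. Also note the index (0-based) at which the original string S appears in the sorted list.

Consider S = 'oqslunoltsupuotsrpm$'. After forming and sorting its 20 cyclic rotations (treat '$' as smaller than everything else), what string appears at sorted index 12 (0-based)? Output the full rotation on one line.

Answer: slunoltsupuotsrpm$oq

Derivation:
All 20 rotations (rotation i = S[i:]+S[:i]):
  rot[0] = oqslunoltsupuotsrpm$
  rot[1] = qslunoltsupuotsrpm$o
  rot[2] = slunoltsupuotsrpm$oq
  rot[3] = lunoltsupuotsrpm$oqs
  rot[4] = unoltsupuotsrpm$oqsl
  rot[5] = noltsupuotsrpm$oqslu
  rot[6] = oltsupuotsrpm$oqslun
  rot[7] = ltsupuotsrpm$oqsluno
  rot[8] = tsupuotsrpm$oqslunol
  rot[9] = supuotsrpm$oqslunolt
  rot[10] = upuotsrpm$oqslunolts
  rot[11] = puotsrpm$oqslunoltsu
  rot[12] = uotsrpm$oqslunoltsup
  rot[13] = otsrpm$oqslunoltsupu
  rot[14] = tsrpm$oqslunoltsupuo
  rot[15] = srpm$oqslunoltsupuot
  rot[16] = rpm$oqslunoltsupuots
  rot[17] = pm$oqslunoltsupuotsr
  rot[18] = m$oqslunoltsupuotsrp
  rot[19] = $oqslunoltsupuotsrpm
Sorted (with $ < everything):
  sorted[0] = $oqslunoltsupuotsrpm
  sorted[1] = ltsupuotsrpm$oqsluno
  sorted[2] = lunoltsupuotsrpm$oqs
  sorted[3] = m$oqslunoltsupuotsrp
  sorted[4] = noltsupuotsrpm$oqslu
  sorted[5] = oltsupuotsrpm$oqslun
  sorted[6] = oqslunoltsupuotsrpm$
  sorted[7] = otsrpm$oqslunoltsupu
  sorted[8] = pm$oqslunoltsupuotsr
  sorted[9] = puotsrpm$oqslunoltsu
  sorted[10] = qslunoltsupuotsrpm$o
  sorted[11] = rpm$oqslunoltsupuots
  sorted[12] = slunoltsupuotsrpm$oq
  sorted[13] = srpm$oqslunoltsupuot
  sorted[14] = supuotsrpm$oqslunolt
  sorted[15] = tsrpm$oqslunoltsupuo
  sorted[16] = tsupuotsrpm$oqslunol
  sorted[17] = unoltsupuotsrpm$oqsl
  sorted[18] = uotsrpm$oqslunoltsup
  sorted[19] = upuotsrpm$oqslunolts
sorted[12] = slunoltsupuotsrpm$oq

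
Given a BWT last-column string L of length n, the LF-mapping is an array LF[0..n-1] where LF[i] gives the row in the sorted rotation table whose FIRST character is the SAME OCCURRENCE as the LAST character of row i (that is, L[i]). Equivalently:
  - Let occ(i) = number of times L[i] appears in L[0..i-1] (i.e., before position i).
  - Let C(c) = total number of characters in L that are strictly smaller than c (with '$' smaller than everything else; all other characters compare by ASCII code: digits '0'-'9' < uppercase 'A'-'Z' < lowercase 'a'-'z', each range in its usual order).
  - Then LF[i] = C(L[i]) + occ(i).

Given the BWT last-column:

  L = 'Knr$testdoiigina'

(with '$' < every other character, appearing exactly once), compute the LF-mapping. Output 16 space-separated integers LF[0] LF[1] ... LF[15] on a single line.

Answer: 1 9 12 0 14 4 13 15 3 11 6 7 5 8 10 2

Derivation:
Char counts: '$':1, 'K':1, 'a':1, 'd':1, 'e':1, 'g':1, 'i':3, 'n':2, 'o':1, 'r':1, 's':1, 't':2
C (first-col start): C('$')=0, C('K')=1, C('a')=2, C('d')=3, C('e')=4, C('g')=5, C('i')=6, C('n')=9, C('o')=11, C('r')=12, C('s')=13, C('t')=14
L[0]='K': occ=0, LF[0]=C('K')+0=1+0=1
L[1]='n': occ=0, LF[1]=C('n')+0=9+0=9
L[2]='r': occ=0, LF[2]=C('r')+0=12+0=12
L[3]='$': occ=0, LF[3]=C('$')+0=0+0=0
L[4]='t': occ=0, LF[4]=C('t')+0=14+0=14
L[5]='e': occ=0, LF[5]=C('e')+0=4+0=4
L[6]='s': occ=0, LF[6]=C('s')+0=13+0=13
L[7]='t': occ=1, LF[7]=C('t')+1=14+1=15
L[8]='d': occ=0, LF[8]=C('d')+0=3+0=3
L[9]='o': occ=0, LF[9]=C('o')+0=11+0=11
L[10]='i': occ=0, LF[10]=C('i')+0=6+0=6
L[11]='i': occ=1, LF[11]=C('i')+1=6+1=7
L[12]='g': occ=0, LF[12]=C('g')+0=5+0=5
L[13]='i': occ=2, LF[13]=C('i')+2=6+2=8
L[14]='n': occ=1, LF[14]=C('n')+1=9+1=10
L[15]='a': occ=0, LF[15]=C('a')+0=2+0=2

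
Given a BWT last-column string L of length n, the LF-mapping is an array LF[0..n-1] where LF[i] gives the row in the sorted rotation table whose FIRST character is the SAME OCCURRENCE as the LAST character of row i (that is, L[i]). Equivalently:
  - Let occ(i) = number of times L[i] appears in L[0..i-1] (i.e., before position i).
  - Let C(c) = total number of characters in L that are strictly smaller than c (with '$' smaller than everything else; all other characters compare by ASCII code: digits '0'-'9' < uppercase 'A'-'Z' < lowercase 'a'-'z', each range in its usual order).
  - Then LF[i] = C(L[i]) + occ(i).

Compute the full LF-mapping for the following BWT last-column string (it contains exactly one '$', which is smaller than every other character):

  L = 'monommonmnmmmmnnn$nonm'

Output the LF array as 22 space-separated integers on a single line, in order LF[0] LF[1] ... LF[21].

Answer: 1 18 10 19 2 3 20 11 4 12 5 6 7 8 13 14 15 0 16 21 17 9

Derivation:
Char counts: '$':1, 'm':9, 'n':8, 'o':4
C (first-col start): C('$')=0, C('m')=1, C('n')=10, C('o')=18
L[0]='m': occ=0, LF[0]=C('m')+0=1+0=1
L[1]='o': occ=0, LF[1]=C('o')+0=18+0=18
L[2]='n': occ=0, LF[2]=C('n')+0=10+0=10
L[3]='o': occ=1, LF[3]=C('o')+1=18+1=19
L[4]='m': occ=1, LF[4]=C('m')+1=1+1=2
L[5]='m': occ=2, LF[5]=C('m')+2=1+2=3
L[6]='o': occ=2, LF[6]=C('o')+2=18+2=20
L[7]='n': occ=1, LF[7]=C('n')+1=10+1=11
L[8]='m': occ=3, LF[8]=C('m')+3=1+3=4
L[9]='n': occ=2, LF[9]=C('n')+2=10+2=12
L[10]='m': occ=4, LF[10]=C('m')+4=1+4=5
L[11]='m': occ=5, LF[11]=C('m')+5=1+5=6
L[12]='m': occ=6, LF[12]=C('m')+6=1+6=7
L[13]='m': occ=7, LF[13]=C('m')+7=1+7=8
L[14]='n': occ=3, LF[14]=C('n')+3=10+3=13
L[15]='n': occ=4, LF[15]=C('n')+4=10+4=14
L[16]='n': occ=5, LF[16]=C('n')+5=10+5=15
L[17]='$': occ=0, LF[17]=C('$')+0=0+0=0
L[18]='n': occ=6, LF[18]=C('n')+6=10+6=16
L[19]='o': occ=3, LF[19]=C('o')+3=18+3=21
L[20]='n': occ=7, LF[20]=C('n')+7=10+7=17
L[21]='m': occ=8, LF[21]=C('m')+8=1+8=9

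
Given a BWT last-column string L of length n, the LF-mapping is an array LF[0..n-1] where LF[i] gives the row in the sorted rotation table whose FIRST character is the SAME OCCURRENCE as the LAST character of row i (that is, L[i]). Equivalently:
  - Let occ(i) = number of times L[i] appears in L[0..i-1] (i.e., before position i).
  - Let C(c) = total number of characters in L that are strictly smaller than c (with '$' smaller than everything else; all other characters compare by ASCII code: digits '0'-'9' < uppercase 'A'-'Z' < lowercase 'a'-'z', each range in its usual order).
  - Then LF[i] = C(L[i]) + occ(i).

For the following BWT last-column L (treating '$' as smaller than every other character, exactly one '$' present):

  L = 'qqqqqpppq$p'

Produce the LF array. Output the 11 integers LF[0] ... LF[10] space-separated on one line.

Answer: 5 6 7 8 9 1 2 3 10 0 4

Derivation:
Char counts: '$':1, 'p':4, 'q':6
C (first-col start): C('$')=0, C('p')=1, C('q')=5
L[0]='q': occ=0, LF[0]=C('q')+0=5+0=5
L[1]='q': occ=1, LF[1]=C('q')+1=5+1=6
L[2]='q': occ=2, LF[2]=C('q')+2=5+2=7
L[3]='q': occ=3, LF[3]=C('q')+3=5+3=8
L[4]='q': occ=4, LF[4]=C('q')+4=5+4=9
L[5]='p': occ=0, LF[5]=C('p')+0=1+0=1
L[6]='p': occ=1, LF[6]=C('p')+1=1+1=2
L[7]='p': occ=2, LF[7]=C('p')+2=1+2=3
L[8]='q': occ=5, LF[8]=C('q')+5=5+5=10
L[9]='$': occ=0, LF[9]=C('$')+0=0+0=0
L[10]='p': occ=3, LF[10]=C('p')+3=1+3=4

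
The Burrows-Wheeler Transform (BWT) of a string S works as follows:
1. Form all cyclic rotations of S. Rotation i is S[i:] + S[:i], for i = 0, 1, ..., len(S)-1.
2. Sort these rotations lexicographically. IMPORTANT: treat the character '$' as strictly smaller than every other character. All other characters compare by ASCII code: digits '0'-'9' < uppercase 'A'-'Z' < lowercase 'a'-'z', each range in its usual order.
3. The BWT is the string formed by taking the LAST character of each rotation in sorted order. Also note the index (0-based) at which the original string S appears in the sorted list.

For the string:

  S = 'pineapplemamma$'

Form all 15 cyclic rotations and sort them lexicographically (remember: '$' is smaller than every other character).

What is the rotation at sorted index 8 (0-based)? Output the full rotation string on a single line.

All 15 rotations (rotation i = S[i:]+S[:i]):
  rot[0] = pineapplemamma$
  rot[1] = ineapplemamma$p
  rot[2] = neapplemamma$pi
  rot[3] = eapplemamma$pin
  rot[4] = applemamma$pine
  rot[5] = pplemamma$pinea
  rot[6] = plemamma$pineap
  rot[7] = lemamma$pineapp
  rot[8] = emamma$pineappl
  rot[9] = mamma$pineapple
  rot[10] = amma$pineapplem
  rot[11] = mma$pineapplema
  rot[12] = ma$pineapplemam
  rot[13] = a$pineapplemamm
  rot[14] = $pineapplemamma
Sorted (with $ < everything):
  sorted[0] = $pineapplemamma
  sorted[1] = a$pineapplemamm
  sorted[2] = amma$pineapplem
  sorted[3] = applemamma$pine
  sorted[4] = eapplemamma$pin
  sorted[5] = emamma$pineappl
  sorted[6] = ineapplemamma$p
  sorted[7] = lemamma$pineapp
  sorted[8] = ma$pineapplemam
  sorted[9] = mamma$pineapple
  sorted[10] = mma$pineapplema
  sorted[11] = neapplemamma$pi
  sorted[12] = pineapplemamma$
  sorted[13] = plemamma$pineap
  sorted[14] = pplemamma$pinea
sorted[8] = ma$pineapplemam

Answer: ma$pineapplemam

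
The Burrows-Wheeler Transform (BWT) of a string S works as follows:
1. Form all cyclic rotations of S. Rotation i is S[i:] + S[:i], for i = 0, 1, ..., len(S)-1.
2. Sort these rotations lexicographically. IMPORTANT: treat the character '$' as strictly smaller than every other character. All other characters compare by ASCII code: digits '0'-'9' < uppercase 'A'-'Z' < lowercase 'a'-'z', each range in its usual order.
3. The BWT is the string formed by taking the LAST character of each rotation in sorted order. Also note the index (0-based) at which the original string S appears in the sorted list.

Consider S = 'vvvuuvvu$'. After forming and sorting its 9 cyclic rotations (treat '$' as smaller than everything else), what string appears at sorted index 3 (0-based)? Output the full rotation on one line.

Answer: uvvu$vvvu

Derivation:
All 9 rotations (rotation i = S[i:]+S[:i]):
  rot[0] = vvvuuvvu$
  rot[1] = vvuuvvu$v
  rot[2] = vuuvvu$vv
  rot[3] = uuvvu$vvv
  rot[4] = uvvu$vvvu
  rot[5] = vvu$vvvuu
  rot[6] = vu$vvvuuv
  rot[7] = u$vvvuuvv
  rot[8] = $vvvuuvvu
Sorted (with $ < everything):
  sorted[0] = $vvvuuvvu
  sorted[1] = u$vvvuuvv
  sorted[2] = uuvvu$vvv
  sorted[3] = uvvu$vvvu
  sorted[4] = vu$vvvuuv
  sorted[5] = vuuvvu$vv
  sorted[6] = vvu$vvvuu
  sorted[7] = vvuuvvu$v
  sorted[8] = vvvuuvvu$
sorted[3] = uvvu$vvvu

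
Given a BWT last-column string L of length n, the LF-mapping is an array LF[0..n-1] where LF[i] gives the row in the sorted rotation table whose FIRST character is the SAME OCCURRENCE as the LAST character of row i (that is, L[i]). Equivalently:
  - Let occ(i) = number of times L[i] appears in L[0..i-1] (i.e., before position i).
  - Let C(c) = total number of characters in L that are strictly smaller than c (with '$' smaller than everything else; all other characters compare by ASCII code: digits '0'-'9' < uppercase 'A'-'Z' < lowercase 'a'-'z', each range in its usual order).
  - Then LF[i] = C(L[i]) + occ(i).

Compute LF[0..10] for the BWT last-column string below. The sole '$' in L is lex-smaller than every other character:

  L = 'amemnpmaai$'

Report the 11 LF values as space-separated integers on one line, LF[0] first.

Char counts: '$':1, 'a':3, 'e':1, 'i':1, 'm':3, 'n':1, 'p':1
C (first-col start): C('$')=0, C('a')=1, C('e')=4, C('i')=5, C('m')=6, C('n')=9, C('p')=10
L[0]='a': occ=0, LF[0]=C('a')+0=1+0=1
L[1]='m': occ=0, LF[1]=C('m')+0=6+0=6
L[2]='e': occ=0, LF[2]=C('e')+0=4+0=4
L[3]='m': occ=1, LF[3]=C('m')+1=6+1=7
L[4]='n': occ=0, LF[4]=C('n')+0=9+0=9
L[5]='p': occ=0, LF[5]=C('p')+0=10+0=10
L[6]='m': occ=2, LF[6]=C('m')+2=6+2=8
L[7]='a': occ=1, LF[7]=C('a')+1=1+1=2
L[8]='a': occ=2, LF[8]=C('a')+2=1+2=3
L[9]='i': occ=0, LF[9]=C('i')+0=5+0=5
L[10]='$': occ=0, LF[10]=C('$')+0=0+0=0

Answer: 1 6 4 7 9 10 8 2 3 5 0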